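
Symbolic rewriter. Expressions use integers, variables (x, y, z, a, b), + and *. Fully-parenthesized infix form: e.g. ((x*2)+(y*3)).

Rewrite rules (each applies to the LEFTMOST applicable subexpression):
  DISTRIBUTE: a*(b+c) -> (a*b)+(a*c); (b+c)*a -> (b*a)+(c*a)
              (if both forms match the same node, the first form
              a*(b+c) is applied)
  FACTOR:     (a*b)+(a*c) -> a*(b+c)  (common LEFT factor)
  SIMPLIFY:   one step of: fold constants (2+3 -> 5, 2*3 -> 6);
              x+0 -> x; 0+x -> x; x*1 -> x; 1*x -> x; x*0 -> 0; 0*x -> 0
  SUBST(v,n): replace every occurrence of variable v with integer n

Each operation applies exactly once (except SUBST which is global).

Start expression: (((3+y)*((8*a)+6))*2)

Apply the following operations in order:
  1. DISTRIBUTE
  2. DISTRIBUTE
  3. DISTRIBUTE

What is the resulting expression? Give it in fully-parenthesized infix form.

Answer: ((((3*(8*a))+(y*(8*a)))*2)+(((3+y)*6)*2))

Derivation:
Start: (((3+y)*((8*a)+6))*2)
Apply DISTRIBUTE at L (target: ((3+y)*((8*a)+6))): (((3+y)*((8*a)+6))*2) -> ((((3+y)*(8*a))+((3+y)*6))*2)
Apply DISTRIBUTE at root (target: ((((3+y)*(8*a))+((3+y)*6))*2)): ((((3+y)*(8*a))+((3+y)*6))*2) -> ((((3+y)*(8*a))*2)+(((3+y)*6)*2))
Apply DISTRIBUTE at LL (target: ((3+y)*(8*a))): ((((3+y)*(8*a))*2)+(((3+y)*6)*2)) -> ((((3*(8*a))+(y*(8*a)))*2)+(((3+y)*6)*2))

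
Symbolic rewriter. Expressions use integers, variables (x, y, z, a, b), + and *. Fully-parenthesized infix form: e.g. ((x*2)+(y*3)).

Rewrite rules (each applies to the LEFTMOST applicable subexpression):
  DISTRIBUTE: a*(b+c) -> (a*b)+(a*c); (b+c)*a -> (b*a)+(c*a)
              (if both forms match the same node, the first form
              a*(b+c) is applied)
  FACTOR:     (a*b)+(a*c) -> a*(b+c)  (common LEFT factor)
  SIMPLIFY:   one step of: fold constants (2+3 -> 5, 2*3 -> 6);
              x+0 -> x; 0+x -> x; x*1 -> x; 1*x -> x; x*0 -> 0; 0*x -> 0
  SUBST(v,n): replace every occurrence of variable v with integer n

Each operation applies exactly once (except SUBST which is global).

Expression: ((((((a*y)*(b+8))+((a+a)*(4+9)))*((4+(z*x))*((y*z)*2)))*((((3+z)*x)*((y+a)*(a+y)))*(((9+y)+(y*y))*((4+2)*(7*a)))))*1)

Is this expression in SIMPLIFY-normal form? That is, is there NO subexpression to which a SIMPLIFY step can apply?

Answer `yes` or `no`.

Answer: no

Derivation:
Expression: ((((((a*y)*(b+8))+((a+a)*(4+9)))*((4+(z*x))*((y*z)*2)))*((((3+z)*x)*((y+a)*(a+y)))*(((9+y)+(y*y))*((4+2)*(7*a)))))*1)
Scanning for simplifiable subexpressions (pre-order)...
  at root: ((((((a*y)*(b+8))+((a+a)*(4+9)))*((4+(z*x))*((y*z)*2)))*((((3+z)*x)*((y+a)*(a+y)))*(((9+y)+(y*y))*((4+2)*(7*a)))))*1) (SIMPLIFIABLE)
  at L: (((((a*y)*(b+8))+((a+a)*(4+9)))*((4+(z*x))*((y*z)*2)))*((((3+z)*x)*((y+a)*(a+y)))*(((9+y)+(y*y))*((4+2)*(7*a))))) (not simplifiable)
  at LL: ((((a*y)*(b+8))+((a+a)*(4+9)))*((4+(z*x))*((y*z)*2))) (not simplifiable)
  at LLL: (((a*y)*(b+8))+((a+a)*(4+9))) (not simplifiable)
  at LLLL: ((a*y)*(b+8)) (not simplifiable)
  at LLLLL: (a*y) (not simplifiable)
  at LLLLR: (b+8) (not simplifiable)
  at LLLR: ((a+a)*(4+9)) (not simplifiable)
  at LLLRL: (a+a) (not simplifiable)
  at LLLRR: (4+9) (SIMPLIFIABLE)
  at LLR: ((4+(z*x))*((y*z)*2)) (not simplifiable)
  at LLRL: (4+(z*x)) (not simplifiable)
  at LLRLR: (z*x) (not simplifiable)
  at LLRR: ((y*z)*2) (not simplifiable)
  at LLRRL: (y*z) (not simplifiable)
  at LR: ((((3+z)*x)*((y+a)*(a+y)))*(((9+y)+(y*y))*((4+2)*(7*a)))) (not simplifiable)
  at LRL: (((3+z)*x)*((y+a)*(a+y))) (not simplifiable)
  at LRLL: ((3+z)*x) (not simplifiable)
  at LRLLL: (3+z) (not simplifiable)
  at LRLR: ((y+a)*(a+y)) (not simplifiable)
  at LRLRL: (y+a) (not simplifiable)
  at LRLRR: (a+y) (not simplifiable)
  at LRR: (((9+y)+(y*y))*((4+2)*(7*a))) (not simplifiable)
  at LRRL: ((9+y)+(y*y)) (not simplifiable)
  at LRRLL: (9+y) (not simplifiable)
  at LRRLR: (y*y) (not simplifiable)
  at LRRR: ((4+2)*(7*a)) (not simplifiable)
  at LRRRL: (4+2) (SIMPLIFIABLE)
  at LRRRR: (7*a) (not simplifiable)
Found simplifiable subexpr at path root: ((((((a*y)*(b+8))+((a+a)*(4+9)))*((4+(z*x))*((y*z)*2)))*((((3+z)*x)*((y+a)*(a+y)))*(((9+y)+(y*y))*((4+2)*(7*a)))))*1)
One SIMPLIFY step would give: (((((a*y)*(b+8))+((a+a)*(4+9)))*((4+(z*x))*((y*z)*2)))*((((3+z)*x)*((y+a)*(a+y)))*(((9+y)+(y*y))*((4+2)*(7*a)))))
-> NOT in normal form.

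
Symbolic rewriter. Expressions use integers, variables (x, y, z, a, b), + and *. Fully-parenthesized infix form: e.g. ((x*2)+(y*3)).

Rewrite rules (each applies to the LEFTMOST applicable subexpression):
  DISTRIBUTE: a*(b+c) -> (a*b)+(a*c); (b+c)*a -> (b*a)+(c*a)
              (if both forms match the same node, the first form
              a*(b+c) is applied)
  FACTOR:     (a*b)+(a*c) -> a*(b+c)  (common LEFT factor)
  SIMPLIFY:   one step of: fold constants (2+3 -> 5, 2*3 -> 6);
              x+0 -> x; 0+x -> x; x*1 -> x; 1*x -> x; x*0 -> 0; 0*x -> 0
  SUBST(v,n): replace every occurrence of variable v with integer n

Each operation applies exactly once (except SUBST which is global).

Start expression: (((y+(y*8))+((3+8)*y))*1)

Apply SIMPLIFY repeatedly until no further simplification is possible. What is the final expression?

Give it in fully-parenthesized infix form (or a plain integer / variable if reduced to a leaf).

Answer: ((y+(y*8))+(11*y))

Derivation:
Start: (((y+(y*8))+((3+8)*y))*1)
Step 1: at root: (((y+(y*8))+((3+8)*y))*1) -> ((y+(y*8))+((3+8)*y)); overall: (((y+(y*8))+((3+8)*y))*1) -> ((y+(y*8))+((3+8)*y))
Step 2: at RL: (3+8) -> 11; overall: ((y+(y*8))+((3+8)*y)) -> ((y+(y*8))+(11*y))
Fixed point: ((y+(y*8))+(11*y))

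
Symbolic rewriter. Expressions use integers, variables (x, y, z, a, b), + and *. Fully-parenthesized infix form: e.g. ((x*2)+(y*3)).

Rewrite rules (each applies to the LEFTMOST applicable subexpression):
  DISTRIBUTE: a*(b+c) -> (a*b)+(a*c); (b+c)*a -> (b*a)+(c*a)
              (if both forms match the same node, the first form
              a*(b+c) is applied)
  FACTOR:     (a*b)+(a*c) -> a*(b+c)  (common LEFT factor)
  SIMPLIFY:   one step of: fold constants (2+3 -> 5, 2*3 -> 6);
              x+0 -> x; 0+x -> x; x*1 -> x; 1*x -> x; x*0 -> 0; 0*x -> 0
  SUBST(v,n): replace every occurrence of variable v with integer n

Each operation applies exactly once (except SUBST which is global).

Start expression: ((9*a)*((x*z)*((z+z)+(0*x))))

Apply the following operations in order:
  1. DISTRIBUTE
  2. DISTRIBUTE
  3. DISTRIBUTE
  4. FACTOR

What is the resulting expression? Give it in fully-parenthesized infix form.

Start: ((9*a)*((x*z)*((z+z)+(0*x))))
Apply DISTRIBUTE at R (target: ((x*z)*((z+z)+(0*x)))): ((9*a)*((x*z)*((z+z)+(0*x)))) -> ((9*a)*(((x*z)*(z+z))+((x*z)*(0*x))))
Apply DISTRIBUTE at root (target: ((9*a)*(((x*z)*(z+z))+((x*z)*(0*x))))): ((9*a)*(((x*z)*(z+z))+((x*z)*(0*x)))) -> (((9*a)*((x*z)*(z+z)))+((9*a)*((x*z)*(0*x))))
Apply DISTRIBUTE at LR (target: ((x*z)*(z+z))): (((9*a)*((x*z)*(z+z)))+((9*a)*((x*z)*(0*x)))) -> (((9*a)*(((x*z)*z)+((x*z)*z)))+((9*a)*((x*z)*(0*x))))
Apply FACTOR at root (target: (((9*a)*(((x*z)*z)+((x*z)*z)))+((9*a)*((x*z)*(0*x))))): (((9*a)*(((x*z)*z)+((x*z)*z)))+((9*a)*((x*z)*(0*x)))) -> ((9*a)*((((x*z)*z)+((x*z)*z))+((x*z)*(0*x))))

Answer: ((9*a)*((((x*z)*z)+((x*z)*z))+((x*z)*(0*x))))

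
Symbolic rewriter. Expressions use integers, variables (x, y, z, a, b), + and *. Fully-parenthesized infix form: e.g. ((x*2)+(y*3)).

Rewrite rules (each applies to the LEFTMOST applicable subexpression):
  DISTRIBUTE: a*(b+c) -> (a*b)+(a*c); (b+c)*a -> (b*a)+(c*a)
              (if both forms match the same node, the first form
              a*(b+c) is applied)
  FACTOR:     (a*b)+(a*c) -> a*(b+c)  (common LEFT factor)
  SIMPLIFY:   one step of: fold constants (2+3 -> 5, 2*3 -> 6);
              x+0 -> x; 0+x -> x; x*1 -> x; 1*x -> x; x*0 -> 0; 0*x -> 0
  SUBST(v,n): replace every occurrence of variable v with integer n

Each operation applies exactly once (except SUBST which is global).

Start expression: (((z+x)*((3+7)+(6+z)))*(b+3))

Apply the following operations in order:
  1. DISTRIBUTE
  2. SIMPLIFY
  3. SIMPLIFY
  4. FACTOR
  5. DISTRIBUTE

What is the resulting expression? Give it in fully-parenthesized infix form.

Start: (((z+x)*((3+7)+(6+z)))*(b+3))
Apply DISTRIBUTE at root (target: (((z+x)*((3+7)+(6+z)))*(b+3))): (((z+x)*((3+7)+(6+z)))*(b+3)) -> ((((z+x)*((3+7)+(6+z)))*b)+(((z+x)*((3+7)+(6+z)))*3))
Apply SIMPLIFY at LLRL (target: (3+7)): ((((z+x)*((3+7)+(6+z)))*b)+(((z+x)*((3+7)+(6+z)))*3)) -> ((((z+x)*(10+(6+z)))*b)+(((z+x)*((3+7)+(6+z)))*3))
Apply SIMPLIFY at RLRL (target: (3+7)): ((((z+x)*(10+(6+z)))*b)+(((z+x)*((3+7)+(6+z)))*3)) -> ((((z+x)*(10+(6+z)))*b)+(((z+x)*(10+(6+z)))*3))
Apply FACTOR at root (target: ((((z+x)*(10+(6+z)))*b)+(((z+x)*(10+(6+z)))*3))): ((((z+x)*(10+(6+z)))*b)+(((z+x)*(10+(6+z)))*3)) -> (((z+x)*(10+(6+z)))*(b+3))
Apply DISTRIBUTE at root (target: (((z+x)*(10+(6+z)))*(b+3))): (((z+x)*(10+(6+z)))*(b+3)) -> ((((z+x)*(10+(6+z)))*b)+(((z+x)*(10+(6+z)))*3))

Answer: ((((z+x)*(10+(6+z)))*b)+(((z+x)*(10+(6+z)))*3))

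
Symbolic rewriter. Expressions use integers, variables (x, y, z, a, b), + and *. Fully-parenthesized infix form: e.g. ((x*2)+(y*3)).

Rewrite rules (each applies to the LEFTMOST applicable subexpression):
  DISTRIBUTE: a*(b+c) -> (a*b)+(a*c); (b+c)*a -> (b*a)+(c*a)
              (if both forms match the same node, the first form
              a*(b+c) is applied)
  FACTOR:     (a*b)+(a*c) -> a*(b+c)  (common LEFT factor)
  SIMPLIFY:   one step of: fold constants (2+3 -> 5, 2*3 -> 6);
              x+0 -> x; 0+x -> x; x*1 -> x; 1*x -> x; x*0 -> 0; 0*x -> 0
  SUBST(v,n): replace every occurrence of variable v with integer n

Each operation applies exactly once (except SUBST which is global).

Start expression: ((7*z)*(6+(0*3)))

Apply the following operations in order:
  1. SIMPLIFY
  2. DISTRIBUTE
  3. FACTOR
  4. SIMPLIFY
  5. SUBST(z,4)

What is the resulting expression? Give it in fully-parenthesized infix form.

Start: ((7*z)*(6+(0*3)))
Apply SIMPLIFY at RR (target: (0*3)): ((7*z)*(6+(0*3))) -> ((7*z)*(6+0))
Apply DISTRIBUTE at root (target: ((7*z)*(6+0))): ((7*z)*(6+0)) -> (((7*z)*6)+((7*z)*0))
Apply FACTOR at root (target: (((7*z)*6)+((7*z)*0))): (((7*z)*6)+((7*z)*0)) -> ((7*z)*(6+0))
Apply SIMPLIFY at R (target: (6+0)): ((7*z)*(6+0)) -> ((7*z)*6)
Apply SUBST(z,4): ((7*z)*6) -> ((7*4)*6)

Answer: ((7*4)*6)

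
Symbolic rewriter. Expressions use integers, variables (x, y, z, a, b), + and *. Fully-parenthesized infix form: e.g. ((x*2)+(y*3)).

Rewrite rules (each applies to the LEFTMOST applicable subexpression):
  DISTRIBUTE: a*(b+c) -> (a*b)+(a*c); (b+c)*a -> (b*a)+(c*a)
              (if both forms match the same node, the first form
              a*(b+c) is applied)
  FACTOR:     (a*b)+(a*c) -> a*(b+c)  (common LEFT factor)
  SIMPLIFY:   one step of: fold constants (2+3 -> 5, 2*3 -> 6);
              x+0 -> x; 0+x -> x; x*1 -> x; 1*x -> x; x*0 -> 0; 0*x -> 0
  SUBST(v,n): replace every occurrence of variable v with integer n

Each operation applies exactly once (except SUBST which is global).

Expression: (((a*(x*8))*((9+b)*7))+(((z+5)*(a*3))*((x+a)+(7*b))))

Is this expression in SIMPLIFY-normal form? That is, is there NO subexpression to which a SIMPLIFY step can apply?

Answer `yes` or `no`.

Answer: yes

Derivation:
Expression: (((a*(x*8))*((9+b)*7))+(((z+5)*(a*3))*((x+a)+(7*b))))
Scanning for simplifiable subexpressions (pre-order)...
  at root: (((a*(x*8))*((9+b)*7))+(((z+5)*(a*3))*((x+a)+(7*b)))) (not simplifiable)
  at L: ((a*(x*8))*((9+b)*7)) (not simplifiable)
  at LL: (a*(x*8)) (not simplifiable)
  at LLR: (x*8) (not simplifiable)
  at LR: ((9+b)*7) (not simplifiable)
  at LRL: (9+b) (not simplifiable)
  at R: (((z+5)*(a*3))*((x+a)+(7*b))) (not simplifiable)
  at RL: ((z+5)*(a*3)) (not simplifiable)
  at RLL: (z+5) (not simplifiable)
  at RLR: (a*3) (not simplifiable)
  at RR: ((x+a)+(7*b)) (not simplifiable)
  at RRL: (x+a) (not simplifiable)
  at RRR: (7*b) (not simplifiable)
Result: no simplifiable subexpression found -> normal form.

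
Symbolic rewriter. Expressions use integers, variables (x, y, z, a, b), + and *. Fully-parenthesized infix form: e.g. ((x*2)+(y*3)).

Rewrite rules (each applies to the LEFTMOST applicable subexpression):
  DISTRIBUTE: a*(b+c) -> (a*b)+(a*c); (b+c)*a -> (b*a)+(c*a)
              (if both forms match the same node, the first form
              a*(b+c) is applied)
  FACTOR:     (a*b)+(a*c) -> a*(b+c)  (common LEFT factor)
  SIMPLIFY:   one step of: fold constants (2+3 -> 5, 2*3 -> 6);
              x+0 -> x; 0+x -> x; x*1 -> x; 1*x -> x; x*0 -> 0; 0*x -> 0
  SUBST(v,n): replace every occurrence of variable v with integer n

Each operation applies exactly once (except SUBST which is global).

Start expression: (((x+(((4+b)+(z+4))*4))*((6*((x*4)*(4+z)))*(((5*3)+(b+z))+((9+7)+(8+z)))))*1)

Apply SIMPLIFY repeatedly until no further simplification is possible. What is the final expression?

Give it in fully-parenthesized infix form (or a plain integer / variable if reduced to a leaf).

Start: (((x+(((4+b)+(z+4))*4))*((6*((x*4)*(4+z)))*(((5*3)+(b+z))+((9+7)+(8+z)))))*1)
Step 1: at root: (((x+(((4+b)+(z+4))*4))*((6*((x*4)*(4+z)))*(((5*3)+(b+z))+((9+7)+(8+z)))))*1) -> ((x+(((4+b)+(z+4))*4))*((6*((x*4)*(4+z)))*(((5*3)+(b+z))+((9+7)+(8+z))))); overall: (((x+(((4+b)+(z+4))*4))*((6*((x*4)*(4+z)))*(((5*3)+(b+z))+((9+7)+(8+z)))))*1) -> ((x+(((4+b)+(z+4))*4))*((6*((x*4)*(4+z)))*(((5*3)+(b+z))+((9+7)+(8+z)))))
Step 2: at RRLL: (5*3) -> 15; overall: ((x+(((4+b)+(z+4))*4))*((6*((x*4)*(4+z)))*(((5*3)+(b+z))+((9+7)+(8+z))))) -> ((x+(((4+b)+(z+4))*4))*((6*((x*4)*(4+z)))*((15+(b+z))+((9+7)+(8+z)))))
Step 3: at RRRL: (9+7) -> 16; overall: ((x+(((4+b)+(z+4))*4))*((6*((x*4)*(4+z)))*((15+(b+z))+((9+7)+(8+z))))) -> ((x+(((4+b)+(z+4))*4))*((6*((x*4)*(4+z)))*((15+(b+z))+(16+(8+z)))))
Fixed point: ((x+(((4+b)+(z+4))*4))*((6*((x*4)*(4+z)))*((15+(b+z))+(16+(8+z)))))

Answer: ((x+(((4+b)+(z+4))*4))*((6*((x*4)*(4+z)))*((15+(b+z))+(16+(8+z)))))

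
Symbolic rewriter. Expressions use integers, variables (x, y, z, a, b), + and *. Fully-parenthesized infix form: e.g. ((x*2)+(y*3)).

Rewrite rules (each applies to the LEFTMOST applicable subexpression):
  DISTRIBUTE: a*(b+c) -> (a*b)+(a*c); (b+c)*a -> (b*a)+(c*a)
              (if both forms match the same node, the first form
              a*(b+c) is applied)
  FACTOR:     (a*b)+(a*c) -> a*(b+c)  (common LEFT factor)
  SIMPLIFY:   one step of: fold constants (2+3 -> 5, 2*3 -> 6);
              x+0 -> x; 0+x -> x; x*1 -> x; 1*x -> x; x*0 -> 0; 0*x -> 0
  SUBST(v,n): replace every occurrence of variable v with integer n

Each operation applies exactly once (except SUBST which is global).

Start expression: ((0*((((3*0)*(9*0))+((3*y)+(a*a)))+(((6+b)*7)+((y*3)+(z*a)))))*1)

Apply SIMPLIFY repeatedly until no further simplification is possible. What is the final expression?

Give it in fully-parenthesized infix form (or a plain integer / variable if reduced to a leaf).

Start: ((0*((((3*0)*(9*0))+((3*y)+(a*a)))+(((6+b)*7)+((y*3)+(z*a)))))*1)
Step 1: at root: ((0*((((3*0)*(9*0))+((3*y)+(a*a)))+(((6+b)*7)+((y*3)+(z*a)))))*1) -> (0*((((3*0)*(9*0))+((3*y)+(a*a)))+(((6+b)*7)+((y*3)+(z*a))))); overall: ((0*((((3*0)*(9*0))+((3*y)+(a*a)))+(((6+b)*7)+((y*3)+(z*a)))))*1) -> (0*((((3*0)*(9*0))+((3*y)+(a*a)))+(((6+b)*7)+((y*3)+(z*a)))))
Step 2: at root: (0*((((3*0)*(9*0))+((3*y)+(a*a)))+(((6+b)*7)+((y*3)+(z*a))))) -> 0; overall: (0*((((3*0)*(9*0))+((3*y)+(a*a)))+(((6+b)*7)+((y*3)+(z*a))))) -> 0
Fixed point: 0

Answer: 0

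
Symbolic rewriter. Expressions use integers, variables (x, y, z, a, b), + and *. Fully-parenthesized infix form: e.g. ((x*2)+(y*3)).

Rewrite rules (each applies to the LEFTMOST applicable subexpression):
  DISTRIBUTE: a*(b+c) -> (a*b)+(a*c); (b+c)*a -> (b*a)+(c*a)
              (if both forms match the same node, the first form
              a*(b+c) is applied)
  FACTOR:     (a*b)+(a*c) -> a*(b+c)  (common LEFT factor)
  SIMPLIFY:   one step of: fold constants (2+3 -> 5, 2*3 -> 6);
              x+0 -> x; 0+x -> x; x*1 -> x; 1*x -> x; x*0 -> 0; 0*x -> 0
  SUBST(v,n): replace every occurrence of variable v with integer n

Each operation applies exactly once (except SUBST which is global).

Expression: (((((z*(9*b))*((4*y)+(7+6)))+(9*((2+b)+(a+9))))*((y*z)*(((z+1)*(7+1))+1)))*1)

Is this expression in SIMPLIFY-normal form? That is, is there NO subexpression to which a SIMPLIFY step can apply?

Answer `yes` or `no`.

Answer: no

Derivation:
Expression: (((((z*(9*b))*((4*y)+(7+6)))+(9*((2+b)+(a+9))))*((y*z)*(((z+1)*(7+1))+1)))*1)
Scanning for simplifiable subexpressions (pre-order)...
  at root: (((((z*(9*b))*((4*y)+(7+6)))+(9*((2+b)+(a+9))))*((y*z)*(((z+1)*(7+1))+1)))*1) (SIMPLIFIABLE)
  at L: ((((z*(9*b))*((4*y)+(7+6)))+(9*((2+b)+(a+9))))*((y*z)*(((z+1)*(7+1))+1))) (not simplifiable)
  at LL: (((z*(9*b))*((4*y)+(7+6)))+(9*((2+b)+(a+9)))) (not simplifiable)
  at LLL: ((z*(9*b))*((4*y)+(7+6))) (not simplifiable)
  at LLLL: (z*(9*b)) (not simplifiable)
  at LLLLR: (9*b) (not simplifiable)
  at LLLR: ((4*y)+(7+6)) (not simplifiable)
  at LLLRL: (4*y) (not simplifiable)
  at LLLRR: (7+6) (SIMPLIFIABLE)
  at LLR: (9*((2+b)+(a+9))) (not simplifiable)
  at LLRR: ((2+b)+(a+9)) (not simplifiable)
  at LLRRL: (2+b) (not simplifiable)
  at LLRRR: (a+9) (not simplifiable)
  at LR: ((y*z)*(((z+1)*(7+1))+1)) (not simplifiable)
  at LRL: (y*z) (not simplifiable)
  at LRR: (((z+1)*(7+1))+1) (not simplifiable)
  at LRRL: ((z+1)*(7+1)) (not simplifiable)
  at LRRLL: (z+1) (not simplifiable)
  at LRRLR: (7+1) (SIMPLIFIABLE)
Found simplifiable subexpr at path root: (((((z*(9*b))*((4*y)+(7+6)))+(9*((2+b)+(a+9))))*((y*z)*(((z+1)*(7+1))+1)))*1)
One SIMPLIFY step would give: ((((z*(9*b))*((4*y)+(7+6)))+(9*((2+b)+(a+9))))*((y*z)*(((z+1)*(7+1))+1)))
-> NOT in normal form.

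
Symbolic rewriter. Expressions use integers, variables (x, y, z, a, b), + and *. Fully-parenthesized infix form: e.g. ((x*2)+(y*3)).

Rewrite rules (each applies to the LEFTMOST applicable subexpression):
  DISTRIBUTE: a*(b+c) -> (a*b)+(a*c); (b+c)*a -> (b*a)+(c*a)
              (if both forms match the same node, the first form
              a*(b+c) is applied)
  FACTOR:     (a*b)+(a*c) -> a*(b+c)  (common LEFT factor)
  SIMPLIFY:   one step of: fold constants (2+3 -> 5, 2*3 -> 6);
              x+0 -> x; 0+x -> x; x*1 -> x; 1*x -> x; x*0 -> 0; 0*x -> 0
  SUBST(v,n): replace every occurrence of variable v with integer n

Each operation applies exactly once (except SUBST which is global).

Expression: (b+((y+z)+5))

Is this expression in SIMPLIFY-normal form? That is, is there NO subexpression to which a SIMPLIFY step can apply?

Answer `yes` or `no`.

Expression: (b+((y+z)+5))
Scanning for simplifiable subexpressions (pre-order)...
  at root: (b+((y+z)+5)) (not simplifiable)
  at R: ((y+z)+5) (not simplifiable)
  at RL: (y+z) (not simplifiable)
Result: no simplifiable subexpression found -> normal form.

Answer: yes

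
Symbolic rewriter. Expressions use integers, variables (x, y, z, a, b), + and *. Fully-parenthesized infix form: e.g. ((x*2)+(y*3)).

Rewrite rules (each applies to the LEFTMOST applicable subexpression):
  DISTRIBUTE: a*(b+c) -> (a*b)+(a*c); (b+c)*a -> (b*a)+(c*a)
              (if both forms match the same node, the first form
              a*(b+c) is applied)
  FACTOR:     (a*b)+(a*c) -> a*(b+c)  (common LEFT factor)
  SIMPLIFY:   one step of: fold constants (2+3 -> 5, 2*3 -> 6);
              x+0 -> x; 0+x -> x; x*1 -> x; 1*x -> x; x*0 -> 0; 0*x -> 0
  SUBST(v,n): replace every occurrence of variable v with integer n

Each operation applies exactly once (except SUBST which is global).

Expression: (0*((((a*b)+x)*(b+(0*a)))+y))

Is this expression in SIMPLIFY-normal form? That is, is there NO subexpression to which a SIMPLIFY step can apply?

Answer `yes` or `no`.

Expression: (0*((((a*b)+x)*(b+(0*a)))+y))
Scanning for simplifiable subexpressions (pre-order)...
  at root: (0*((((a*b)+x)*(b+(0*a)))+y)) (SIMPLIFIABLE)
  at R: ((((a*b)+x)*(b+(0*a)))+y) (not simplifiable)
  at RL: (((a*b)+x)*(b+(0*a))) (not simplifiable)
  at RLL: ((a*b)+x) (not simplifiable)
  at RLLL: (a*b) (not simplifiable)
  at RLR: (b+(0*a)) (not simplifiable)
  at RLRR: (0*a) (SIMPLIFIABLE)
Found simplifiable subexpr at path root: (0*((((a*b)+x)*(b+(0*a)))+y))
One SIMPLIFY step would give: 0
-> NOT in normal form.

Answer: no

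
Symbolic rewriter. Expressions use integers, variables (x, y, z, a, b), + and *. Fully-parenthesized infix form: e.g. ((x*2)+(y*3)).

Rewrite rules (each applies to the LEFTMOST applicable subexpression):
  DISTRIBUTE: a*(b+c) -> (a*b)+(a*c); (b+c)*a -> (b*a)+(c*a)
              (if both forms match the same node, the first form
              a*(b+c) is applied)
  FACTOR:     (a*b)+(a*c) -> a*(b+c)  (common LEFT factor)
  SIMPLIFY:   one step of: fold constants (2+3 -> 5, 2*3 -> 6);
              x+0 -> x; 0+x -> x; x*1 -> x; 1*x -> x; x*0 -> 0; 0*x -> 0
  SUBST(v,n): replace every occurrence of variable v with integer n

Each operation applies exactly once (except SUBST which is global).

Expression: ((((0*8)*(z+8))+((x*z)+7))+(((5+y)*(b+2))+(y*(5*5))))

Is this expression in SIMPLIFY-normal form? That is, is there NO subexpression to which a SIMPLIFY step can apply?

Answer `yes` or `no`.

Expression: ((((0*8)*(z+8))+((x*z)+7))+(((5+y)*(b+2))+(y*(5*5))))
Scanning for simplifiable subexpressions (pre-order)...
  at root: ((((0*8)*(z+8))+((x*z)+7))+(((5+y)*(b+2))+(y*(5*5)))) (not simplifiable)
  at L: (((0*8)*(z+8))+((x*z)+7)) (not simplifiable)
  at LL: ((0*8)*(z+8)) (not simplifiable)
  at LLL: (0*8) (SIMPLIFIABLE)
  at LLR: (z+8) (not simplifiable)
  at LR: ((x*z)+7) (not simplifiable)
  at LRL: (x*z) (not simplifiable)
  at R: (((5+y)*(b+2))+(y*(5*5))) (not simplifiable)
  at RL: ((5+y)*(b+2)) (not simplifiable)
  at RLL: (5+y) (not simplifiable)
  at RLR: (b+2) (not simplifiable)
  at RR: (y*(5*5)) (not simplifiable)
  at RRR: (5*5) (SIMPLIFIABLE)
Found simplifiable subexpr at path LLL: (0*8)
One SIMPLIFY step would give: (((0*(z+8))+((x*z)+7))+(((5+y)*(b+2))+(y*(5*5))))
-> NOT in normal form.

Answer: no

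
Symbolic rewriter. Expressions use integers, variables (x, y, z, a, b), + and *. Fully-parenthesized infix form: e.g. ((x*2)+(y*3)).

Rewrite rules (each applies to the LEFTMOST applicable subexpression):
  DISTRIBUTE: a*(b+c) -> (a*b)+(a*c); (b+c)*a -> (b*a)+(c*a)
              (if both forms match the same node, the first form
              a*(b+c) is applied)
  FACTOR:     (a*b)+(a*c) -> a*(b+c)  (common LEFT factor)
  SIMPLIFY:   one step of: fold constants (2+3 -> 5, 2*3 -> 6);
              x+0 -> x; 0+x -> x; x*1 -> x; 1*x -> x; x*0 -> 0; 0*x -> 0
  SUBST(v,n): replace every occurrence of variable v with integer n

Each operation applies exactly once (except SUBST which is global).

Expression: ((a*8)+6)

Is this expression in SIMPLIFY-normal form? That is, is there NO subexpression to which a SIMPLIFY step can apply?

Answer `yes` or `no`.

Expression: ((a*8)+6)
Scanning for simplifiable subexpressions (pre-order)...
  at root: ((a*8)+6) (not simplifiable)
  at L: (a*8) (not simplifiable)
Result: no simplifiable subexpression found -> normal form.

Answer: yes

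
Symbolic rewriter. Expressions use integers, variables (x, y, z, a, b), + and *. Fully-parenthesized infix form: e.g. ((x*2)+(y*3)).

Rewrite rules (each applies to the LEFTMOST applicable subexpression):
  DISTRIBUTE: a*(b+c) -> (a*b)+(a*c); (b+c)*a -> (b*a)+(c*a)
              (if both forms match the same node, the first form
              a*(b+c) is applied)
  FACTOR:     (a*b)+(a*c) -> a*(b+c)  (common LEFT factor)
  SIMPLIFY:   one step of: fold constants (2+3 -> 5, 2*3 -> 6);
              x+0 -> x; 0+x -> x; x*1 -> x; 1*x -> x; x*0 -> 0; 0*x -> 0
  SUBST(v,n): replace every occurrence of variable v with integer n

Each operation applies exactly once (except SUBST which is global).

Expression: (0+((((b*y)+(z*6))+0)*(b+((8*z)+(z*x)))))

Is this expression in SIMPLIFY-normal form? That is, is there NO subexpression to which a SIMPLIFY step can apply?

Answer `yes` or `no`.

Expression: (0+((((b*y)+(z*6))+0)*(b+((8*z)+(z*x)))))
Scanning for simplifiable subexpressions (pre-order)...
  at root: (0+((((b*y)+(z*6))+0)*(b+((8*z)+(z*x))))) (SIMPLIFIABLE)
  at R: ((((b*y)+(z*6))+0)*(b+((8*z)+(z*x)))) (not simplifiable)
  at RL: (((b*y)+(z*6))+0) (SIMPLIFIABLE)
  at RLL: ((b*y)+(z*6)) (not simplifiable)
  at RLLL: (b*y) (not simplifiable)
  at RLLR: (z*6) (not simplifiable)
  at RR: (b+((8*z)+(z*x))) (not simplifiable)
  at RRR: ((8*z)+(z*x)) (not simplifiable)
  at RRRL: (8*z) (not simplifiable)
  at RRRR: (z*x) (not simplifiable)
Found simplifiable subexpr at path root: (0+((((b*y)+(z*6))+0)*(b+((8*z)+(z*x)))))
One SIMPLIFY step would give: ((((b*y)+(z*6))+0)*(b+((8*z)+(z*x))))
-> NOT in normal form.

Answer: no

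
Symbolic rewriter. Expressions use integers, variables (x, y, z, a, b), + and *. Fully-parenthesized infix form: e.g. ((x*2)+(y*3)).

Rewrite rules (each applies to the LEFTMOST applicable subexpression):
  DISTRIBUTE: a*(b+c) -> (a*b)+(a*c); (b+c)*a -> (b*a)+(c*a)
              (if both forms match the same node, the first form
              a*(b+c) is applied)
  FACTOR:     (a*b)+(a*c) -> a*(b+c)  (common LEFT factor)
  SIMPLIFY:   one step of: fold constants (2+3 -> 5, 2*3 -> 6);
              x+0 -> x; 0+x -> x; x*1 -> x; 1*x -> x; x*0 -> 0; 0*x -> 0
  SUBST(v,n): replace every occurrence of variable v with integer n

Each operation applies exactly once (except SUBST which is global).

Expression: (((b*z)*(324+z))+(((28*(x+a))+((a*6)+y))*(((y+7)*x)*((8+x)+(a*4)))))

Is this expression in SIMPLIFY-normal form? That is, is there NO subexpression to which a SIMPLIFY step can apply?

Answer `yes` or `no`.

Expression: (((b*z)*(324+z))+(((28*(x+a))+((a*6)+y))*(((y+7)*x)*((8+x)+(a*4)))))
Scanning for simplifiable subexpressions (pre-order)...
  at root: (((b*z)*(324+z))+(((28*(x+a))+((a*6)+y))*(((y+7)*x)*((8+x)+(a*4))))) (not simplifiable)
  at L: ((b*z)*(324+z)) (not simplifiable)
  at LL: (b*z) (not simplifiable)
  at LR: (324+z) (not simplifiable)
  at R: (((28*(x+a))+((a*6)+y))*(((y+7)*x)*((8+x)+(a*4)))) (not simplifiable)
  at RL: ((28*(x+a))+((a*6)+y)) (not simplifiable)
  at RLL: (28*(x+a)) (not simplifiable)
  at RLLR: (x+a) (not simplifiable)
  at RLR: ((a*6)+y) (not simplifiable)
  at RLRL: (a*6) (not simplifiable)
  at RR: (((y+7)*x)*((8+x)+(a*4))) (not simplifiable)
  at RRL: ((y+7)*x) (not simplifiable)
  at RRLL: (y+7) (not simplifiable)
  at RRR: ((8+x)+(a*4)) (not simplifiable)
  at RRRL: (8+x) (not simplifiable)
  at RRRR: (a*4) (not simplifiable)
Result: no simplifiable subexpression found -> normal form.

Answer: yes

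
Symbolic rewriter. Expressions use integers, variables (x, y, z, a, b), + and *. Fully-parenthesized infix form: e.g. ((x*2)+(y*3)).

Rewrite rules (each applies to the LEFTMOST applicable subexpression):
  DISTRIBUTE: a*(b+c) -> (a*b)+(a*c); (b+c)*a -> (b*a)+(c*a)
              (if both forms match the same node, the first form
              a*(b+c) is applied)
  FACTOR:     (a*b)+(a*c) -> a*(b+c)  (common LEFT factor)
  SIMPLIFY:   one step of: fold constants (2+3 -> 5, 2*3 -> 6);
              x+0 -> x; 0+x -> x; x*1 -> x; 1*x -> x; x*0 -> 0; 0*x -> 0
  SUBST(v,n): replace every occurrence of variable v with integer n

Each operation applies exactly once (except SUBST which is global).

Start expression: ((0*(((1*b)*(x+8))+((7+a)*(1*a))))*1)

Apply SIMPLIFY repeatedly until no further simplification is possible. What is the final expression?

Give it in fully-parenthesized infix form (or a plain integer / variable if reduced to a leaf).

Answer: 0

Derivation:
Start: ((0*(((1*b)*(x+8))+((7+a)*(1*a))))*1)
Step 1: at root: ((0*(((1*b)*(x+8))+((7+a)*(1*a))))*1) -> (0*(((1*b)*(x+8))+((7+a)*(1*a)))); overall: ((0*(((1*b)*(x+8))+((7+a)*(1*a))))*1) -> (0*(((1*b)*(x+8))+((7+a)*(1*a))))
Step 2: at root: (0*(((1*b)*(x+8))+((7+a)*(1*a)))) -> 0; overall: (0*(((1*b)*(x+8))+((7+a)*(1*a)))) -> 0
Fixed point: 0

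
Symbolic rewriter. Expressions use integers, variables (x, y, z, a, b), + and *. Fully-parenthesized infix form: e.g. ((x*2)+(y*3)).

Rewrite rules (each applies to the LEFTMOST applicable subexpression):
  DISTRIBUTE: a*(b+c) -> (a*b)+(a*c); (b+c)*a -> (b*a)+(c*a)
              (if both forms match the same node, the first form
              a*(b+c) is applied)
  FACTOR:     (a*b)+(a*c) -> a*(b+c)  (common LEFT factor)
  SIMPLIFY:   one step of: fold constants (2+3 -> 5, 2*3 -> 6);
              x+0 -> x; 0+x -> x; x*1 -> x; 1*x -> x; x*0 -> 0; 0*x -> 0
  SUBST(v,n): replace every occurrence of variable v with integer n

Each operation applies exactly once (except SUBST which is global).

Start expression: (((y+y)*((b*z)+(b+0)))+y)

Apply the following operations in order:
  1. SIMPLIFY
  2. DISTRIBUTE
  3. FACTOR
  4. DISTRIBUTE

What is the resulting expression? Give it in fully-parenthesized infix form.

Start: (((y+y)*((b*z)+(b+0)))+y)
Apply SIMPLIFY at LRR (target: (b+0)): (((y+y)*((b*z)+(b+0)))+y) -> (((y+y)*((b*z)+b))+y)
Apply DISTRIBUTE at L (target: ((y+y)*((b*z)+b))): (((y+y)*((b*z)+b))+y) -> ((((y+y)*(b*z))+((y+y)*b))+y)
Apply FACTOR at L (target: (((y+y)*(b*z))+((y+y)*b))): ((((y+y)*(b*z))+((y+y)*b))+y) -> (((y+y)*((b*z)+b))+y)
Apply DISTRIBUTE at L (target: ((y+y)*((b*z)+b))): (((y+y)*((b*z)+b))+y) -> ((((y+y)*(b*z))+((y+y)*b))+y)

Answer: ((((y+y)*(b*z))+((y+y)*b))+y)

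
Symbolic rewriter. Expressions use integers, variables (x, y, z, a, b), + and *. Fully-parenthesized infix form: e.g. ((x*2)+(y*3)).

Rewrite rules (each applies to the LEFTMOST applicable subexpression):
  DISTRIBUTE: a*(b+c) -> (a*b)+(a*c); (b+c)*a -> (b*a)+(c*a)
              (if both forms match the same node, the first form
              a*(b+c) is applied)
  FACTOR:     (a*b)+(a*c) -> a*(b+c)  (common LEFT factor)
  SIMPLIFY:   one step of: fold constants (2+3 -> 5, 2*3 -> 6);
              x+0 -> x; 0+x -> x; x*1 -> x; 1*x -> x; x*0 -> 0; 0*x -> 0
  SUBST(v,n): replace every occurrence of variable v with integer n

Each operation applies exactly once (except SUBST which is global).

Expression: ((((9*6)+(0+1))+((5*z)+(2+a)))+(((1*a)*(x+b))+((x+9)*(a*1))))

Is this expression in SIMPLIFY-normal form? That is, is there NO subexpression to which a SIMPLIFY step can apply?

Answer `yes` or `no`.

Expression: ((((9*6)+(0+1))+((5*z)+(2+a)))+(((1*a)*(x+b))+((x+9)*(a*1))))
Scanning for simplifiable subexpressions (pre-order)...
  at root: ((((9*6)+(0+1))+((5*z)+(2+a)))+(((1*a)*(x+b))+((x+9)*(a*1)))) (not simplifiable)
  at L: (((9*6)+(0+1))+((5*z)+(2+a))) (not simplifiable)
  at LL: ((9*6)+(0+1)) (not simplifiable)
  at LLL: (9*6) (SIMPLIFIABLE)
  at LLR: (0+1) (SIMPLIFIABLE)
  at LR: ((5*z)+(2+a)) (not simplifiable)
  at LRL: (5*z) (not simplifiable)
  at LRR: (2+a) (not simplifiable)
  at R: (((1*a)*(x+b))+((x+9)*(a*1))) (not simplifiable)
  at RL: ((1*a)*(x+b)) (not simplifiable)
  at RLL: (1*a) (SIMPLIFIABLE)
  at RLR: (x+b) (not simplifiable)
  at RR: ((x+9)*(a*1)) (not simplifiable)
  at RRL: (x+9) (not simplifiable)
  at RRR: (a*1) (SIMPLIFIABLE)
Found simplifiable subexpr at path LLL: (9*6)
One SIMPLIFY step would give: (((54+(0+1))+((5*z)+(2+a)))+(((1*a)*(x+b))+((x+9)*(a*1))))
-> NOT in normal form.

Answer: no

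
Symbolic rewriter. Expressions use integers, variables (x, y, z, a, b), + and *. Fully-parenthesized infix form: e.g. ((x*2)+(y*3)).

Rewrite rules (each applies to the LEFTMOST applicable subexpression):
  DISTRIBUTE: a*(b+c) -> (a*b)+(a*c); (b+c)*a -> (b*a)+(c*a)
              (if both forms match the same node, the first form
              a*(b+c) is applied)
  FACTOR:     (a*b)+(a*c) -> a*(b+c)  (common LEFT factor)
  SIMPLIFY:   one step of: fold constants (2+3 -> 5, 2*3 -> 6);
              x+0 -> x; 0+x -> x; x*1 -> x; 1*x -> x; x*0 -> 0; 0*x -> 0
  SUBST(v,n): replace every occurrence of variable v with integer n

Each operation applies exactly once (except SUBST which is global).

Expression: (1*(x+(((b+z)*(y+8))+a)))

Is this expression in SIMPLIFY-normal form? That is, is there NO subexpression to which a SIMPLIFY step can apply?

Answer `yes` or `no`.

Answer: no

Derivation:
Expression: (1*(x+(((b+z)*(y+8))+a)))
Scanning for simplifiable subexpressions (pre-order)...
  at root: (1*(x+(((b+z)*(y+8))+a))) (SIMPLIFIABLE)
  at R: (x+(((b+z)*(y+8))+a)) (not simplifiable)
  at RR: (((b+z)*(y+8))+a) (not simplifiable)
  at RRL: ((b+z)*(y+8)) (not simplifiable)
  at RRLL: (b+z) (not simplifiable)
  at RRLR: (y+8) (not simplifiable)
Found simplifiable subexpr at path root: (1*(x+(((b+z)*(y+8))+a)))
One SIMPLIFY step would give: (x+(((b+z)*(y+8))+a))
-> NOT in normal form.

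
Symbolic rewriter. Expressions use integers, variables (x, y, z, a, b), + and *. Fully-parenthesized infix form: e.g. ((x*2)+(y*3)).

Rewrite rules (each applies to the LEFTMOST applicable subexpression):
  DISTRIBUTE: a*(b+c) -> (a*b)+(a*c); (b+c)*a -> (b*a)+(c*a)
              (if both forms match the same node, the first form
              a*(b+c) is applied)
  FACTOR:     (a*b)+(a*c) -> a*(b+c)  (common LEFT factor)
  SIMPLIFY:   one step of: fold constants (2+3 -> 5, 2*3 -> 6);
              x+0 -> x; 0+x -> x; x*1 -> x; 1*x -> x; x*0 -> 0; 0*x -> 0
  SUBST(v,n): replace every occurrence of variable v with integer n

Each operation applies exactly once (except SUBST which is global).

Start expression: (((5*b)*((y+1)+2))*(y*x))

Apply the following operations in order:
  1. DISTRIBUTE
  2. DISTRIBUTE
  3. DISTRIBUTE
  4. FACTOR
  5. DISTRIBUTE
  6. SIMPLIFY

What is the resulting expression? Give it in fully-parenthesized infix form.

Answer: (((((5*b)*y)+(5*b))*(y*x))+(((5*b)*2)*(y*x)))

Derivation:
Start: (((5*b)*((y+1)+2))*(y*x))
Apply DISTRIBUTE at L (target: ((5*b)*((y+1)+2))): (((5*b)*((y+1)+2))*(y*x)) -> ((((5*b)*(y+1))+((5*b)*2))*(y*x))
Apply DISTRIBUTE at root (target: ((((5*b)*(y+1))+((5*b)*2))*(y*x))): ((((5*b)*(y+1))+((5*b)*2))*(y*x)) -> ((((5*b)*(y+1))*(y*x))+(((5*b)*2)*(y*x)))
Apply DISTRIBUTE at LL (target: ((5*b)*(y+1))): ((((5*b)*(y+1))*(y*x))+(((5*b)*2)*(y*x))) -> (((((5*b)*y)+((5*b)*1))*(y*x))+(((5*b)*2)*(y*x)))
Apply FACTOR at LL (target: (((5*b)*y)+((5*b)*1))): (((((5*b)*y)+((5*b)*1))*(y*x))+(((5*b)*2)*(y*x))) -> ((((5*b)*(y+1))*(y*x))+(((5*b)*2)*(y*x)))
Apply DISTRIBUTE at LL (target: ((5*b)*(y+1))): ((((5*b)*(y+1))*(y*x))+(((5*b)*2)*(y*x))) -> (((((5*b)*y)+((5*b)*1))*(y*x))+(((5*b)*2)*(y*x)))
Apply SIMPLIFY at LLR (target: ((5*b)*1)): (((((5*b)*y)+((5*b)*1))*(y*x))+(((5*b)*2)*(y*x))) -> (((((5*b)*y)+(5*b))*(y*x))+(((5*b)*2)*(y*x)))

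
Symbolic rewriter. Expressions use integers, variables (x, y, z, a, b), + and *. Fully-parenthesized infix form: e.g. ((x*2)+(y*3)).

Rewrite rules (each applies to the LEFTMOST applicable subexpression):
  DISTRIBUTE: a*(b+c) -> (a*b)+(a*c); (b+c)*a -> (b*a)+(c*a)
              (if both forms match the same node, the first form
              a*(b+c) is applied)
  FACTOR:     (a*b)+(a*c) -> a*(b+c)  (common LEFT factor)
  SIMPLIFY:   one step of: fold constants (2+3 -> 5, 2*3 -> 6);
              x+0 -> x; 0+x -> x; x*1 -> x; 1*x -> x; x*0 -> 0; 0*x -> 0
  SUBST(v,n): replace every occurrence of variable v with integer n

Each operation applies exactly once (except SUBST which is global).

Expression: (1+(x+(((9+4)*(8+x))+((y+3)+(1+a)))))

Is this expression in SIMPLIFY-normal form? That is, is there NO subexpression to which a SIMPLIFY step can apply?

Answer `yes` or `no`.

Expression: (1+(x+(((9+4)*(8+x))+((y+3)+(1+a)))))
Scanning for simplifiable subexpressions (pre-order)...
  at root: (1+(x+(((9+4)*(8+x))+((y+3)+(1+a))))) (not simplifiable)
  at R: (x+(((9+4)*(8+x))+((y+3)+(1+a)))) (not simplifiable)
  at RR: (((9+4)*(8+x))+((y+3)+(1+a))) (not simplifiable)
  at RRL: ((9+4)*(8+x)) (not simplifiable)
  at RRLL: (9+4) (SIMPLIFIABLE)
  at RRLR: (8+x) (not simplifiable)
  at RRR: ((y+3)+(1+a)) (not simplifiable)
  at RRRL: (y+3) (not simplifiable)
  at RRRR: (1+a) (not simplifiable)
Found simplifiable subexpr at path RRLL: (9+4)
One SIMPLIFY step would give: (1+(x+((13*(8+x))+((y+3)+(1+a)))))
-> NOT in normal form.

Answer: no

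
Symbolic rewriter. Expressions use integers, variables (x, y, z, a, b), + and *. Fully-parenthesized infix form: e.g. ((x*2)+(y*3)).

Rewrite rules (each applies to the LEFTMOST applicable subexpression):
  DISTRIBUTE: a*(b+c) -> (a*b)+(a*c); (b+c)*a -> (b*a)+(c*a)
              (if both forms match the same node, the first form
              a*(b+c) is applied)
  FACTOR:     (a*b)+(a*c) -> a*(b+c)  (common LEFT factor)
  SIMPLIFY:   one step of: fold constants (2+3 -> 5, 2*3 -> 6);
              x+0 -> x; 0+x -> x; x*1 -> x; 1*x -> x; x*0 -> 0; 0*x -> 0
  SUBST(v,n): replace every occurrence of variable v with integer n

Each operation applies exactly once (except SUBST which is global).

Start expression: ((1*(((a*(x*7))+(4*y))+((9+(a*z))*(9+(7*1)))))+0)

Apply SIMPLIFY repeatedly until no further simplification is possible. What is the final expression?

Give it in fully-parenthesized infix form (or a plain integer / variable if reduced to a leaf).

Answer: (((a*(x*7))+(4*y))+((9+(a*z))*16))

Derivation:
Start: ((1*(((a*(x*7))+(4*y))+((9+(a*z))*(9+(7*1)))))+0)
Step 1: at root: ((1*(((a*(x*7))+(4*y))+((9+(a*z))*(9+(7*1)))))+0) -> (1*(((a*(x*7))+(4*y))+((9+(a*z))*(9+(7*1))))); overall: ((1*(((a*(x*7))+(4*y))+((9+(a*z))*(9+(7*1)))))+0) -> (1*(((a*(x*7))+(4*y))+((9+(a*z))*(9+(7*1)))))
Step 2: at root: (1*(((a*(x*7))+(4*y))+((9+(a*z))*(9+(7*1))))) -> (((a*(x*7))+(4*y))+((9+(a*z))*(9+(7*1)))); overall: (1*(((a*(x*7))+(4*y))+((9+(a*z))*(9+(7*1))))) -> (((a*(x*7))+(4*y))+((9+(a*z))*(9+(7*1))))
Step 3: at RRR: (7*1) -> 7; overall: (((a*(x*7))+(4*y))+((9+(a*z))*(9+(7*1)))) -> (((a*(x*7))+(4*y))+((9+(a*z))*(9+7)))
Step 4: at RR: (9+7) -> 16; overall: (((a*(x*7))+(4*y))+((9+(a*z))*(9+7))) -> (((a*(x*7))+(4*y))+((9+(a*z))*16))
Fixed point: (((a*(x*7))+(4*y))+((9+(a*z))*16))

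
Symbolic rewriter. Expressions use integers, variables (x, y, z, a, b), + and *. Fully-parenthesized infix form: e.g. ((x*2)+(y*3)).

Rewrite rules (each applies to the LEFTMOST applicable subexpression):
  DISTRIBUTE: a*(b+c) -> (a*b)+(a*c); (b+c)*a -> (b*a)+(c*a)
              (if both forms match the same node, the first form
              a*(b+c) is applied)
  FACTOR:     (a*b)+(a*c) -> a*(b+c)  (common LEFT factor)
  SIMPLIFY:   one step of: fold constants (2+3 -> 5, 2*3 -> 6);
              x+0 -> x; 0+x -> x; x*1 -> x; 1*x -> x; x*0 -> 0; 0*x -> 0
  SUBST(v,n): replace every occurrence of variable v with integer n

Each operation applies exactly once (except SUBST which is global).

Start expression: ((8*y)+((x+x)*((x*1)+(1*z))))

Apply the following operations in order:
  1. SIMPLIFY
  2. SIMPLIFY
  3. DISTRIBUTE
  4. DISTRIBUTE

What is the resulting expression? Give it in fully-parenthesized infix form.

Start: ((8*y)+((x+x)*((x*1)+(1*z))))
Apply SIMPLIFY at RRL (target: (x*1)): ((8*y)+((x+x)*((x*1)+(1*z)))) -> ((8*y)+((x+x)*(x+(1*z))))
Apply SIMPLIFY at RRR (target: (1*z)): ((8*y)+((x+x)*(x+(1*z)))) -> ((8*y)+((x+x)*(x+z)))
Apply DISTRIBUTE at R (target: ((x+x)*(x+z))): ((8*y)+((x+x)*(x+z))) -> ((8*y)+(((x+x)*x)+((x+x)*z)))
Apply DISTRIBUTE at RL (target: ((x+x)*x)): ((8*y)+(((x+x)*x)+((x+x)*z))) -> ((8*y)+(((x*x)+(x*x))+((x+x)*z)))

Answer: ((8*y)+(((x*x)+(x*x))+((x+x)*z)))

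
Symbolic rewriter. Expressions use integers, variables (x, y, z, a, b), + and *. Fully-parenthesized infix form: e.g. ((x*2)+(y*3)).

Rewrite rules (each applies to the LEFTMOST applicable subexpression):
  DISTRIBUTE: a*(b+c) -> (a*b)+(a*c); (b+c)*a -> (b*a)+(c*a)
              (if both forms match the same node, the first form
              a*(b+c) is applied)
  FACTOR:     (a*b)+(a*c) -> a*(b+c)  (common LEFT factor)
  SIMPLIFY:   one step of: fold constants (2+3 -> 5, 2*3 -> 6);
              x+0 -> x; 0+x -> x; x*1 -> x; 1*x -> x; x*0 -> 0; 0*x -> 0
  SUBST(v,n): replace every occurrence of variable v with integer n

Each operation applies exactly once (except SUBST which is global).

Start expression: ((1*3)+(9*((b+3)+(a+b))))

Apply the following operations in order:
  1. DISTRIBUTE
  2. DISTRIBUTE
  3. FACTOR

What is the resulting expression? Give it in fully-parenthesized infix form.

Answer: ((1*3)+((9*(b+3))+(9*(a+b))))

Derivation:
Start: ((1*3)+(9*((b+3)+(a+b))))
Apply DISTRIBUTE at R (target: (9*((b+3)+(a+b)))): ((1*3)+(9*((b+3)+(a+b)))) -> ((1*3)+((9*(b+3))+(9*(a+b))))
Apply DISTRIBUTE at RL (target: (9*(b+3))): ((1*3)+((9*(b+3))+(9*(a+b)))) -> ((1*3)+(((9*b)+(9*3))+(9*(a+b))))
Apply FACTOR at RL (target: ((9*b)+(9*3))): ((1*3)+(((9*b)+(9*3))+(9*(a+b)))) -> ((1*3)+((9*(b+3))+(9*(a+b))))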